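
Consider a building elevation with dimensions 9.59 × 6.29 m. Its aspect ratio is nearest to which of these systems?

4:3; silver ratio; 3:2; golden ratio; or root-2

9.59/6.29 ≈ 1.525. Nearest candidates are 3:2 (1.500, off by 0.025) and golden ratio (1.618, off by 0.093).

3:2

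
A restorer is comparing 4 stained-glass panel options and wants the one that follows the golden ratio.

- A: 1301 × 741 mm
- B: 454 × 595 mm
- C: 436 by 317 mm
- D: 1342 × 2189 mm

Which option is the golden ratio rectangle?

D

Ratios (long/short): A ≈ 1.756; B ≈ 1.311; C ≈ 1.375; D ≈ 1.631.
golden ratio ≈ 1.618; option D is nearest (Δ 0.013).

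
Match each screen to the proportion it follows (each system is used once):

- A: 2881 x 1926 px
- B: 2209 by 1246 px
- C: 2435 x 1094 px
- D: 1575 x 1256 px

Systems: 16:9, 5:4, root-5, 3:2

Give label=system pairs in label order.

A = 2881/1926 ≈ 1.496 → 3:2 (1.500)
B = 2209/1246 ≈ 1.773 → 16:9 (1.778)
C = 2435/1094 ≈ 2.226 → root-5 (2.236)
D = 1575/1256 ≈ 1.254 → 5:4 (1.250)

A=3:2, B=16:9, C=root-5, D=5:4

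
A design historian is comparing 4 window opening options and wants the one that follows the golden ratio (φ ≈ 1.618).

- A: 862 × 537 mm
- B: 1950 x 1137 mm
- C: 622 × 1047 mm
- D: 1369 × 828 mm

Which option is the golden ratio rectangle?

Ratios (long/short): A ≈ 1.605; B ≈ 1.715; C ≈ 1.683; D ≈ 1.653.
golden ratio ≈ 1.618; option A is nearest (Δ 0.013).

A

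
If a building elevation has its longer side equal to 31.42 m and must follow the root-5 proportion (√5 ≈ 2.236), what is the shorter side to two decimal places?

root-5 ≈ 2.23607.
Shorter side = 31.42 ÷ 2.23607 ≈ 14.0514 → 14.05 m.

14.05 m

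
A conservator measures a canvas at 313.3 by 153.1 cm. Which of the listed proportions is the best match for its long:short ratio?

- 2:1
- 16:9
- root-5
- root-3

Ratio = 313.3 / 153.1 ≈ 2.046.
Distances: 2:1 2.000 (Δ 0.046); 16:9 1.778 (Δ 0.268); root-5 2.236 (Δ 0.190); root-3 1.732 (Δ 0.314).

2:1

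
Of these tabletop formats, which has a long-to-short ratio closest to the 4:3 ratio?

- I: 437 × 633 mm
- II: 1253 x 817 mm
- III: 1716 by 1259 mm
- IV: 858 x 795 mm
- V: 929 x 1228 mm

Target 4:3 ≈ 1.333.
I: 1.449 (Δ0.116)  II: 1.534 (Δ0.201)  III: 1.363 (Δ0.030)  IV: 1.079 (Δ0.254)  V: 1.322 (Δ0.011)

V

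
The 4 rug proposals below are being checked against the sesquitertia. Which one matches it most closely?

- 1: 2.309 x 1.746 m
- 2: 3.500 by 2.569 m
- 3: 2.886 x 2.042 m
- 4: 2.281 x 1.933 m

1

Target 4:3 ≈ 1.333.
1: 1.322 (Δ0.011)  2: 1.362 (Δ0.029)  3: 1.413 (Δ0.080)  4: 1.180 (Δ0.153)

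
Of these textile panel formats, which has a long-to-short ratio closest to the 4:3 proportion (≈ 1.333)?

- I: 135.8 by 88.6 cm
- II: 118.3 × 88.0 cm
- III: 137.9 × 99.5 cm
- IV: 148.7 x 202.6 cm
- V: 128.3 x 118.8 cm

II

Ratios (long/short): I ≈ 1.533; II ≈ 1.344; III ≈ 1.386; IV ≈ 1.362; V ≈ 1.080.
4:3 ≈ 1.333; option II is nearest (Δ 0.011).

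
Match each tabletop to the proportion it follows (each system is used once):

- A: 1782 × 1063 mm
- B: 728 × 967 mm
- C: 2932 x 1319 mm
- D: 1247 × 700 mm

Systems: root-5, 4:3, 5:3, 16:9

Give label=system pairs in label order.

Ratios: A ≈ 1.676; B ≈ 1.328; C ≈ 2.223; D ≈ 1.781.
Targets: root-5 ≈ 2.236; 4:3 ≈ 1.333; 5:3 ≈ 1.667; 16:9 ≈ 1.778.

A=5:3, B=4:3, C=root-5, D=16:9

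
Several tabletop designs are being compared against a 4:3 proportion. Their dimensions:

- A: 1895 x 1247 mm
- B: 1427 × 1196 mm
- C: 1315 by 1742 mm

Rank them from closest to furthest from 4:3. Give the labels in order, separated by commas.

Ratios: A = 1895 / 1247 ≈ 1.520; B = 1427 / 1196 ≈ 1.193; C = 1742 / 1315 ≈ 1.325.
|Δ from 1.333|: A 0.187; B 0.140; C 0.008.

C, B, A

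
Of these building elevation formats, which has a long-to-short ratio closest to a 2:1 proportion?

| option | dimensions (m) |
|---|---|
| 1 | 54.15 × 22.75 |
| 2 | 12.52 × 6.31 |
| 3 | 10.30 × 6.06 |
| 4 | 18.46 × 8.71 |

Ratios (long/short): 1 ≈ 2.380; 2 ≈ 1.984; 3 ≈ 1.700; 4 ≈ 2.119.
2:1 ≈ 2.000; option 2 is nearest (Δ 0.016).

2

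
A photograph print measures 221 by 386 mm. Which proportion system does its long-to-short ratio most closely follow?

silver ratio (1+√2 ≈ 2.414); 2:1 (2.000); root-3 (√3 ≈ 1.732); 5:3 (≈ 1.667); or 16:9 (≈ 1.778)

root-3

Ratio = 386 / 221 ≈ 1.747.
Distances: silver ratio 2.414 (Δ 0.667); 2:1 2.000 (Δ 0.253); root-3 1.732 (Δ 0.015); 5:3 1.667 (Δ 0.080); 16:9 1.778 (Δ 0.031).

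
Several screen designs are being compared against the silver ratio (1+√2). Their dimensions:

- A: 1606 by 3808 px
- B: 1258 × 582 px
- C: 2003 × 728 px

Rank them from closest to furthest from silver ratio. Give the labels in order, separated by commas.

A: 3808/1606 ≈ 2.371 → |2.371 − 2.414| = 0.043
B: 1258/582 ≈ 2.162 → |2.162 − 2.414| = 0.252
C: 2003/728 ≈ 2.751 → |2.751 − 2.414| = 0.337

A, B, C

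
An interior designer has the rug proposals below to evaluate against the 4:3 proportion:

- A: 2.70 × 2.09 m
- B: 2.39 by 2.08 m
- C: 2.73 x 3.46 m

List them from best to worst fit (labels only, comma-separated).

A: 2.70/2.09 ≈ 1.292 → |1.292 − 1.333| = 0.041
B: 2.39/2.08 ≈ 1.149 → |1.149 − 1.333| = 0.184
C: 3.46/2.73 ≈ 1.267 → |1.267 − 1.333| = 0.066

A, C, B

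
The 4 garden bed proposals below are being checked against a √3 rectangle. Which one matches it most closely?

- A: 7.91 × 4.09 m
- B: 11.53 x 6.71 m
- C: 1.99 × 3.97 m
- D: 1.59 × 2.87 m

Target root-3 ≈ 1.732.
A: 1.934 (Δ0.202)  B: 1.718 (Δ0.014)  C: 1.995 (Δ0.263)  D: 1.805 (Δ0.073)

B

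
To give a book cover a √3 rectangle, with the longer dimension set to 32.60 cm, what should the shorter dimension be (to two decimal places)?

root-3 ≈ 1.73205.
Shorter side = 32.60 ÷ 1.73205 ≈ 18.8216 → 18.82 cm.

18.82 cm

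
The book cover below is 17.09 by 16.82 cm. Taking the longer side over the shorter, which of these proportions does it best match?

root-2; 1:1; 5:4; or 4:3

17.09/16.82 ≈ 1.016. Nearest candidates are 1:1 (1.000, off by 0.016) and 5:4 (1.250, off by 0.234).

1:1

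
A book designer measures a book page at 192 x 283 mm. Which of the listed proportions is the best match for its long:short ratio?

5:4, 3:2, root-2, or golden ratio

3:2

283/192 ≈ 1.474. Nearest candidates are 3:2 (1.500, off by 0.026) and root-2 (1.414, off by 0.060).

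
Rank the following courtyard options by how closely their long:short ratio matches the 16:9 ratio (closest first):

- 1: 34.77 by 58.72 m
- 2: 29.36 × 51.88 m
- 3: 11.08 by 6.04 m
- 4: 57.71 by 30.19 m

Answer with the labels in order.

2, 3, 1, 4

Ratios: 1 = 58.72 / 34.77 ≈ 1.689; 2 = 51.88 / 29.36 ≈ 1.767; 3 = 11.08 / 6.04 ≈ 1.834; 4 = 57.71 / 30.19 ≈ 1.912.
|Δ from 1.778|: 1 0.089; 2 0.011; 3 0.056; 4 0.134.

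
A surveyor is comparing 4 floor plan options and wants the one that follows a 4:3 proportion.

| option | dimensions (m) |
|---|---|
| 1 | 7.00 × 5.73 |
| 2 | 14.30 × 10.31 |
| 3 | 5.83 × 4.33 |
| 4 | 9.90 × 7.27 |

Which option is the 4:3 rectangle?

3

Target 4:3 ≈ 1.333.
1: 1.222 (Δ0.111)  2: 1.387 (Δ0.054)  3: 1.346 (Δ0.013)  4: 1.362 (Δ0.029)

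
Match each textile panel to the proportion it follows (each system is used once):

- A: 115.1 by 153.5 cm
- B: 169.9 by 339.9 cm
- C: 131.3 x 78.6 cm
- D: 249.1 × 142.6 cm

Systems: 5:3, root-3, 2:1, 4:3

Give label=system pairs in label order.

A=4:3, B=2:1, C=5:3, D=root-3

A = 153.5/115.1 ≈ 1.334 → 4:3 (1.333)
B = 339.9/169.9 ≈ 2.001 → 2:1 (2.000)
C = 131.3/78.6 ≈ 1.670 → 5:3 (1.667)
D = 249.1/142.6 ≈ 1.747 → root-3 (1.732)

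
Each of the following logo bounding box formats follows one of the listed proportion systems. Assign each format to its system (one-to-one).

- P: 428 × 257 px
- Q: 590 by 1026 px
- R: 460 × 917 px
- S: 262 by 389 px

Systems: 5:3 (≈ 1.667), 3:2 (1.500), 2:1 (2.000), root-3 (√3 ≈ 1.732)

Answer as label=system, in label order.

P=5:3, Q=root-3, R=2:1, S=3:2

P = 428/257 ≈ 1.665 → 5:3 (1.667)
Q = 1026/590 ≈ 1.739 → root-3 (1.732)
R = 917/460 ≈ 1.993 → 2:1 (2.000)
S = 389/262 ≈ 1.485 → 3:2 (1.500)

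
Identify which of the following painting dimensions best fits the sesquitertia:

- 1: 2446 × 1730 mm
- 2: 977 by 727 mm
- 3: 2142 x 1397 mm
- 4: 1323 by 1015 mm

2

Target 4:3 ≈ 1.333.
1: 1.414 (Δ0.081)  2: 1.344 (Δ0.011)  3: 1.533 (Δ0.200)  4: 1.303 (Δ0.030)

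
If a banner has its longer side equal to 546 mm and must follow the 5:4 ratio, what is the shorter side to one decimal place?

436.8 mm

5:4 = 1.25000.
Shorter side = 546 ÷ 1.25000 ≈ 436.800 → 436.8 mm.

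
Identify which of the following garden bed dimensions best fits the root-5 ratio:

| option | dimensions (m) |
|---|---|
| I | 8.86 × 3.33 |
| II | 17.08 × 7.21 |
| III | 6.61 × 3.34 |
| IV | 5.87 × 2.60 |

Target root-5 ≈ 2.236.
I: 2.661 (Δ0.425)  II: 2.369 (Δ0.133)  III: 1.979 (Δ0.257)  IV: 2.258 (Δ0.022)

IV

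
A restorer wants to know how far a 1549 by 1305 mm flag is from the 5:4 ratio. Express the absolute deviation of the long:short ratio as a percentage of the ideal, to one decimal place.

Ratio = 1549 / 1305 ≈ 1.1870.
Ideal 5:4 = 1.2500. |1.1870 − 1.2500| / 1.2500 ≈ 5.04% → 5.0%.

5.0%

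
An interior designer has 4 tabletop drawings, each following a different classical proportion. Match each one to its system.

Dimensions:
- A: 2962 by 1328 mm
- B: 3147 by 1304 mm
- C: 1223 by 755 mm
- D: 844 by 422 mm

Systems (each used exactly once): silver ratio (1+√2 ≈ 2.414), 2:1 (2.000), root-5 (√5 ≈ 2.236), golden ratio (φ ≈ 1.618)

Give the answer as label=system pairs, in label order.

A=root-5, B=silver ratio, C=golden ratio, D=2:1

A = 2962/1328 ≈ 2.230 → root-5 (2.236)
B = 3147/1304 ≈ 2.413 → silver ratio (2.414)
C = 1223/755 ≈ 1.620 → golden ratio (1.618)
D = 844/422 ≈ 2.000 → 2:1 (2.000)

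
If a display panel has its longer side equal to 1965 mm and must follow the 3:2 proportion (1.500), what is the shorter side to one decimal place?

1310.0 mm

3:2 = 1.50000.
Shorter side = 1965 ÷ 1.50000 ≈ 1310.000 → 1310.0 mm.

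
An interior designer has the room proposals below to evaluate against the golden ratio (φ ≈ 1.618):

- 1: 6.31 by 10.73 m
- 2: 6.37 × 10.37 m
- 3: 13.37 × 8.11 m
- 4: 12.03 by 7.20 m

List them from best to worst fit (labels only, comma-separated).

1: 10.73/6.31 ≈ 1.700 → |1.700 − 1.618| = 0.082
2: 10.37/6.37 ≈ 1.628 → |1.628 − 1.618| = 0.010
3: 13.37/8.11 ≈ 1.649 → |1.649 − 1.618| = 0.031
4: 12.03/7.20 ≈ 1.671 → |1.671 − 1.618| = 0.053

2, 3, 4, 1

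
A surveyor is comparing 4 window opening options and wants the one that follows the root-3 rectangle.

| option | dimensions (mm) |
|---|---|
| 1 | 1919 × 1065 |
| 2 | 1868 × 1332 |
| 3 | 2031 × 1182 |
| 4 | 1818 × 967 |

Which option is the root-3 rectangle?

3

Target root-3 ≈ 1.732.
1: 1.802 (Δ0.070)  2: 1.402 (Δ0.330)  3: 1.718 (Δ0.014)  4: 1.880 (Δ0.148)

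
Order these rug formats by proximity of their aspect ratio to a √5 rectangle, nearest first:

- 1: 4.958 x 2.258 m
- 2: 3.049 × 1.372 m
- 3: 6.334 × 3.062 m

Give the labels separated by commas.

2, 1, 3

1: 4.958/2.258 ≈ 2.196 → |2.196 − 2.236| = 0.040
2: 3.049/1.372 ≈ 2.222 → |2.222 − 2.236| = 0.014
3: 6.334/3.062 ≈ 2.069 → |2.069 − 2.236| = 0.167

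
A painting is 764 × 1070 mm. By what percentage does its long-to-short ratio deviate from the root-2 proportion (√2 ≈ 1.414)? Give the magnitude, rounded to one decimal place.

Ratio = 1070 / 764 ≈ 1.4005.
Ideal root-2 ≈ 1.4142. |1.4005 − 1.4142| / 1.4142 ≈ 0.97% → 1.0%.

1.0%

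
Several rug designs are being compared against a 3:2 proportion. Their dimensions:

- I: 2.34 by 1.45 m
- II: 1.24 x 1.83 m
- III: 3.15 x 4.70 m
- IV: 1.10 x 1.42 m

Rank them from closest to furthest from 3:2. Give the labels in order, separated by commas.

III, II, I, IV

Ratios: I = 2.34 / 1.45 ≈ 1.614; II = 1.83 / 1.24 ≈ 1.476; III = 4.70 / 3.15 ≈ 1.492; IV = 1.42 / 1.10 ≈ 1.291.
|Δ from 1.500|: I 0.114; II 0.024; III 0.008; IV 0.209.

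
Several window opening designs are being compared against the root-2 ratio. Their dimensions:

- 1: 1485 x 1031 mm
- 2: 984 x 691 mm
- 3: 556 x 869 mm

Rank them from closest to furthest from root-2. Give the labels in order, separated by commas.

Ratios: 1 = 1485 / 1031 ≈ 1.440; 2 = 984 / 691 ≈ 1.424; 3 = 869 / 556 ≈ 1.563.
|Δ from 1.414|: 1 0.026; 2 0.010; 3 0.149.

2, 1, 3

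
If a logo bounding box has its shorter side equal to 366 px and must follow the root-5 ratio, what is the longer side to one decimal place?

818.4 px

root-5 ≈ 2.23607.
Longer side = 366 × 2.23607 ≈ 818.402 → 818.4 px.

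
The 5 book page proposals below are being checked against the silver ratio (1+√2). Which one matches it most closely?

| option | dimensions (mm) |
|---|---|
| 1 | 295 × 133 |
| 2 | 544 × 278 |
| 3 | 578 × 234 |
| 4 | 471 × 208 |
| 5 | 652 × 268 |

5

Ratios (long/short): 1 ≈ 2.218; 2 ≈ 1.957; 3 ≈ 2.470; 4 ≈ 2.264; 5 ≈ 2.433.
silver ratio ≈ 2.414; option 5 is nearest (Δ 0.019).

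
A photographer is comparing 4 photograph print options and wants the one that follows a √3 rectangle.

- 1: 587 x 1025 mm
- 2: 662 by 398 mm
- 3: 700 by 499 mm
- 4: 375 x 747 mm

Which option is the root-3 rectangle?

Ratios (long/short): 1 ≈ 1.746; 2 ≈ 1.663; 3 ≈ 1.403; 4 ≈ 1.992.
root-3 ≈ 1.732; option 1 is nearest (Δ 0.014).

1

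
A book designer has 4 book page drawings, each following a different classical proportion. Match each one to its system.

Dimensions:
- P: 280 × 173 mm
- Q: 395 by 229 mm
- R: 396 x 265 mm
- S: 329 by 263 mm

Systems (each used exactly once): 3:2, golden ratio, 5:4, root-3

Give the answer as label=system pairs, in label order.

Ratios: P ≈ 1.618; Q ≈ 1.725; R ≈ 1.494; S ≈ 1.251.
Targets: 3:2 ≈ 1.500; golden ratio ≈ 1.618; 5:4 ≈ 1.250; root-3 ≈ 1.732.

P=golden ratio, Q=root-3, R=3:2, S=5:4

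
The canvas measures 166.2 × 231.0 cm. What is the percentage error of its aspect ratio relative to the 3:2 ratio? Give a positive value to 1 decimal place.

7.3%

Ratio = 231.0 / 166.2 ≈ 1.3899.
Ideal 3:2 = 1.5000. |1.3899 − 1.5000| / 1.5000 ≈ 7.34% → 7.3%.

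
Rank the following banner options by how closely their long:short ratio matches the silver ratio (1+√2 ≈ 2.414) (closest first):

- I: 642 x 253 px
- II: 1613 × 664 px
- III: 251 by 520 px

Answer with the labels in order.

Ratios: I = 642 / 253 ≈ 2.538; II = 1613 / 664 ≈ 2.429; III = 520 / 251 ≈ 2.072.
|Δ from 2.414|: I 0.124; II 0.015; III 0.342.

II, I, III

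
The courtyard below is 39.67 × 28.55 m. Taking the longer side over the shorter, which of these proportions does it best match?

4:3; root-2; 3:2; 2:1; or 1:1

root-2

Ratio = 39.67 / 28.55 ≈ 1.389.
Distances: 4:3 1.333 (Δ 0.056); root-2 1.414 (Δ 0.025); 3:2 1.500 (Δ 0.111); 2:1 2.000 (Δ 0.611); 1:1 1.000 (Δ 0.389).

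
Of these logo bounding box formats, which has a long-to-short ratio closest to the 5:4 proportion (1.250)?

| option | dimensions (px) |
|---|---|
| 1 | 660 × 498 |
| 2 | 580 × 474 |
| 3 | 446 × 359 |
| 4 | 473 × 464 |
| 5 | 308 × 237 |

3

Ratios (long/short): 1 ≈ 1.325; 2 ≈ 1.224; 3 ≈ 1.242; 4 ≈ 1.019; 5 ≈ 1.300.
5:4 ≈ 1.250; option 3 is nearest (Δ 0.008).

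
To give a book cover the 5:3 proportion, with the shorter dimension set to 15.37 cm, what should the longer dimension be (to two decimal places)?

25.62 cm

5:3 ≈ 1.66667.
Longer side = 15.37 × 1.66667 ≈ 25.6167 → 25.62 cm.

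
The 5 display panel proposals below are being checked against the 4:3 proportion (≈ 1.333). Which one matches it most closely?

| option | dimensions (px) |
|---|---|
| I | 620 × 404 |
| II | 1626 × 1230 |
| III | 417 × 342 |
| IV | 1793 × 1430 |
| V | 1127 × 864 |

II

Target 4:3 ≈ 1.333.
I: 1.535 (Δ0.202)  II: 1.322 (Δ0.011)  III: 1.219 (Δ0.114)  IV: 1.254 (Δ0.079)  V: 1.304 (Δ0.029)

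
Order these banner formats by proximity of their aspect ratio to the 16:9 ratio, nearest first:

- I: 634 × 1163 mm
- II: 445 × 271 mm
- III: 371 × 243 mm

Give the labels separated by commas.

I, II, III

I: 1163/634 ≈ 1.834 → |1.834 − 1.778| = 0.056
II: 445/271 ≈ 1.642 → |1.642 − 1.778| = 0.136
III: 371/243 ≈ 1.527 → |1.527 − 1.778| = 0.251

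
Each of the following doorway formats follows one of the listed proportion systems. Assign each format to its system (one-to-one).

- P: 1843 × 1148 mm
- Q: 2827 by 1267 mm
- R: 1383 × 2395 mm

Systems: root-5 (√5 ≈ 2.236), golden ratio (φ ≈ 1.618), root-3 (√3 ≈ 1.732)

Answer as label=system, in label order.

P = 1843/1148 ≈ 1.605 → golden ratio (1.618)
Q = 2827/1267 ≈ 2.231 → root-5 (2.236)
R = 2395/1383 ≈ 1.732 → root-3 (1.732)

P=golden ratio, Q=root-5, R=root-3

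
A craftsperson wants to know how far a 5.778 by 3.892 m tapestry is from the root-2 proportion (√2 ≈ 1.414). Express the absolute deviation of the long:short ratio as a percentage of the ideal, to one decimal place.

5.0%

Ratio = 5.778 / 3.892 ≈ 1.4846.
Ideal root-2 ≈ 1.4142. |1.4846 − 1.4142| / 1.4142 ≈ 4.98% → 5.0%.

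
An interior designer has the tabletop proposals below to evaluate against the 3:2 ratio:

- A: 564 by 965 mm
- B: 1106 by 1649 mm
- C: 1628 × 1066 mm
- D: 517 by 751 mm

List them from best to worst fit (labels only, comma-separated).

B, C, D, A

A: 965/564 ≈ 1.711 → |1.711 − 1.500| = 0.211
B: 1649/1106 ≈ 1.491 → |1.491 − 1.500| = 0.009
C: 1628/1066 ≈ 1.527 → |1.527 − 1.500| = 0.027
D: 751/517 ≈ 1.453 → |1.453 − 1.500| = 0.047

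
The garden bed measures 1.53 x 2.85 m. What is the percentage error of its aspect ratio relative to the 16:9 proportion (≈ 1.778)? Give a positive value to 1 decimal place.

Ratio = 2.85 / 1.53 ≈ 1.8627.
Ideal 16:9 ≈ 1.7778. |1.8627 − 1.7778| / 1.7778 ≈ 4.78% → 4.8%.

4.8%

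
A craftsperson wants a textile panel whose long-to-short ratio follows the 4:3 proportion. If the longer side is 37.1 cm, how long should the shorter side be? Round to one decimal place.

27.8 cm

4:3 ≈ 1.33333.
Shorter side = 37.1 ÷ 1.33333 ≈ 27.825 → 27.8 cm.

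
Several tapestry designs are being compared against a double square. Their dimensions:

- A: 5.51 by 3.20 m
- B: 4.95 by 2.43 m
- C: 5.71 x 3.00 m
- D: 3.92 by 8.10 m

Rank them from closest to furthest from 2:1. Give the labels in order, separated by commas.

Ratios: A = 5.51 / 3.20 ≈ 1.722; B = 4.95 / 2.43 ≈ 2.037; C = 5.71 / 3.00 ≈ 1.903; D = 8.10 / 3.92 ≈ 2.066.
|Δ from 2.000|: A 0.278; B 0.037; C 0.097; D 0.066.

B, D, C, A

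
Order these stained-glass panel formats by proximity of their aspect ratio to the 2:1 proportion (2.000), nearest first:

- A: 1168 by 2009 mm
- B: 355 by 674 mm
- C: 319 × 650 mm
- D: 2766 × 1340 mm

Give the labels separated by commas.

C, D, B, A

A: 2009/1168 ≈ 1.720 → |1.720 − 2.000| = 0.280
B: 674/355 ≈ 1.899 → |1.899 − 2.000| = 0.101
C: 650/319 ≈ 2.038 → |2.038 − 2.000| = 0.038
D: 2766/1340 ≈ 2.064 → |2.064 − 2.000| = 0.064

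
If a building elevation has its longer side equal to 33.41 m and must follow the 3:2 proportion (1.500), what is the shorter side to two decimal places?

3:2 = 1.50000.
Shorter side = 33.41 ÷ 1.50000 ≈ 22.2733 → 22.27 m.

22.27 m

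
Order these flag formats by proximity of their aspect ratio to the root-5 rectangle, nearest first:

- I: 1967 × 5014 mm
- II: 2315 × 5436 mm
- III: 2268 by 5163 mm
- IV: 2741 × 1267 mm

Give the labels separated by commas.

III, IV, II, I

Ratios: I = 5014 / 1967 ≈ 2.549; II = 5436 / 2315 ≈ 2.348; III = 5163 / 2268 ≈ 2.276; IV = 2741 / 1267 ≈ 2.163.
|Δ from 2.236|: I 0.313; II 0.112; III 0.040; IV 0.073.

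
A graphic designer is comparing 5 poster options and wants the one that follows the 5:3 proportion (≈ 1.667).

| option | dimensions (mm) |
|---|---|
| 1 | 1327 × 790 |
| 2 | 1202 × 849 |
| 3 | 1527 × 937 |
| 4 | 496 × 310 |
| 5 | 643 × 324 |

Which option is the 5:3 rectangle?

1

Target 5:3 ≈ 1.667.
1: 1.680 (Δ0.013)  2: 1.416 (Δ0.251)  3: 1.630 (Δ0.037)  4: 1.600 (Δ0.067)  5: 1.985 (Δ0.318)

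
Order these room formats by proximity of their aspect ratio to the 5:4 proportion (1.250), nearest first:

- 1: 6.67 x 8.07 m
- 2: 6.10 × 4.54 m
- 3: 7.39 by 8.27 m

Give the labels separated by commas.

1, 2, 3

Ratios: 1 = 8.07 / 6.67 ≈ 1.210; 2 = 6.10 / 4.54 ≈ 1.344; 3 = 8.27 / 7.39 ≈ 1.119.
|Δ from 1.250|: 1 0.040; 2 0.094; 3 0.131.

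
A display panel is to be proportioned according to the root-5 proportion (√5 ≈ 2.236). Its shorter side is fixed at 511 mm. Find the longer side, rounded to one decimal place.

root-5 ≈ 2.23607.
Longer side = 511 × 2.23607 ≈ 1142.632 → 1142.6 mm.

1142.6 mm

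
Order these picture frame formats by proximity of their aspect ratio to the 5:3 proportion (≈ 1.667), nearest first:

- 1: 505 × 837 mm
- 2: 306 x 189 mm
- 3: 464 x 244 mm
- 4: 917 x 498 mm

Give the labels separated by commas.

1, 2, 4, 3

Ratios: 1 = 837 / 505 ≈ 1.657; 2 = 306 / 189 ≈ 1.619; 3 = 464 / 244 ≈ 1.902; 4 = 917 / 498 ≈ 1.841.
|Δ from 1.667|: 1 0.010; 2 0.048; 3 0.235; 4 0.174.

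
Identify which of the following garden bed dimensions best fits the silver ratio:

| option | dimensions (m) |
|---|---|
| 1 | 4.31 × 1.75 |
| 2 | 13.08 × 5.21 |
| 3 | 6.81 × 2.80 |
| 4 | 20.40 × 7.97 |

3

Target silver ratio ≈ 2.414.
1: 2.463 (Δ0.049)  2: 2.511 (Δ0.097)  3: 2.432 (Δ0.018)  4: 2.560 (Δ0.146)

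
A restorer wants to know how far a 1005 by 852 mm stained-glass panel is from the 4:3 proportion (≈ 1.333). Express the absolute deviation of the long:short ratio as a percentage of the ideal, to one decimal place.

Ratio = 1005 / 852 ≈ 1.1796.
Ideal 4:3 ≈ 1.3333. |1.1796 − 1.3333| / 1.3333 ≈ 11.53% → 11.5%.

11.5%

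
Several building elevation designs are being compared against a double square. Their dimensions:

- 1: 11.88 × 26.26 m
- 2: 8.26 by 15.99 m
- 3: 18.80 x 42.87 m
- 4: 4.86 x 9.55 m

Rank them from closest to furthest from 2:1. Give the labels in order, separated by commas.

4, 2, 1, 3

Ratios: 1 = 26.26 / 11.88 ≈ 2.210; 2 = 15.99 / 8.26 ≈ 1.936; 3 = 42.87 / 18.80 ≈ 2.280; 4 = 9.55 / 4.86 ≈ 1.965.
|Δ from 2.000|: 1 0.210; 2 0.064; 3 0.280; 4 0.035.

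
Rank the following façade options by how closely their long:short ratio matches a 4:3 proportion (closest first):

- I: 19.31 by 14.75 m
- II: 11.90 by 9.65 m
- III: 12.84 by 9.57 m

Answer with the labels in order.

Ratios: I = 19.31 / 14.75 ≈ 1.309; II = 11.90 / 9.65 ≈ 1.233; III = 12.84 / 9.57 ≈ 1.342.
|Δ from 1.333|: I 0.024; II 0.100; III 0.009.

III, I, II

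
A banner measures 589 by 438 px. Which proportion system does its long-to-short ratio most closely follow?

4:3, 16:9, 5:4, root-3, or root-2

4:3

Ratio = 589 / 438 ≈ 1.345.
Distances: 4:3 1.333 (Δ 0.012); 16:9 1.778 (Δ 0.433); 5:4 1.250 (Δ 0.095); root-3 1.732 (Δ 0.387); root-2 1.414 (Δ 0.069).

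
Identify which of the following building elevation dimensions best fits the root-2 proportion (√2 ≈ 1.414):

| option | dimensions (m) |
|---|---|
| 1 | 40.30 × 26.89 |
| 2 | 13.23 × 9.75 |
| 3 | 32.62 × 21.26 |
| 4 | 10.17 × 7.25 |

Ratios (long/short): 1 ≈ 1.499; 2 ≈ 1.357; 3 ≈ 1.534; 4 ≈ 1.403.
root-2 ≈ 1.414; option 4 is nearest (Δ 0.011).

4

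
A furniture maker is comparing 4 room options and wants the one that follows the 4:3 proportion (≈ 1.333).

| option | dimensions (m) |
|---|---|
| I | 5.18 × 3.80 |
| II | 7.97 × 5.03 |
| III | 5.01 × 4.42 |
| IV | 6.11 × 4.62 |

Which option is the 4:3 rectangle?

IV

Target 4:3 ≈ 1.333.
I: 1.363 (Δ0.030)  II: 1.584 (Δ0.251)  III: 1.133 (Δ0.200)  IV: 1.323 (Δ0.010)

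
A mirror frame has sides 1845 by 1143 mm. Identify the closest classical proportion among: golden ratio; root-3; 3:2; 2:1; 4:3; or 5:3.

golden ratio

1845/1143 ≈ 1.614. Nearest candidates are golden ratio (1.618, off by 0.004) and 5:3 (1.667, off by 0.053).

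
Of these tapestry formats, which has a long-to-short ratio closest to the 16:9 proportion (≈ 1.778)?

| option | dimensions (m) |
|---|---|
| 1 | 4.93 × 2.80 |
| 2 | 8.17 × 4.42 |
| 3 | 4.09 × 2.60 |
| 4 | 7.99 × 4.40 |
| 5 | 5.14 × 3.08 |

1

Target 16:9 ≈ 1.778.
1: 1.761 (Δ0.017)  2: 1.848 (Δ0.070)  3: 1.573 (Δ0.205)  4: 1.816 (Δ0.038)  5: 1.669 (Δ0.109)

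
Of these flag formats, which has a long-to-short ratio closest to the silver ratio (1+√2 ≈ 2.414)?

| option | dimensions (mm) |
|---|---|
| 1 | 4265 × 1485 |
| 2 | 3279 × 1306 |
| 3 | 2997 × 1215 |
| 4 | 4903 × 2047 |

Target silver ratio ≈ 2.414.
1: 2.872 (Δ0.458)  2: 2.511 (Δ0.097)  3: 2.467 (Δ0.053)  4: 2.395 (Δ0.019)

4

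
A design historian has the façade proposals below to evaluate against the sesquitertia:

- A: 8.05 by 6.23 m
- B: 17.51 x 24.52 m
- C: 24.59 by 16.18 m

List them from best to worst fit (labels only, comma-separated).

A: 8.05/6.23 ≈ 1.292 → |1.292 − 1.333| = 0.041
B: 24.52/17.51 ≈ 1.400 → |1.400 − 1.333| = 0.067
C: 24.59/16.18 ≈ 1.520 → |1.520 − 1.333| = 0.187

A, B, C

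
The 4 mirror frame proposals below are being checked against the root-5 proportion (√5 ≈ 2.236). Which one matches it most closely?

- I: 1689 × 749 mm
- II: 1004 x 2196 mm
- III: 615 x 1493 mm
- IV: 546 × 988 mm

Target root-5 ≈ 2.236.
I: 2.255 (Δ0.019)  II: 2.187 (Δ0.049)  III: 2.428 (Δ0.192)  IV: 1.810 (Δ0.426)

I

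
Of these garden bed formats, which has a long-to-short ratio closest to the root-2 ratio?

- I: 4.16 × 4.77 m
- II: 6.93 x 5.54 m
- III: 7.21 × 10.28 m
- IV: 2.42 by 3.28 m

III

Target root-2 ≈ 1.414.
I: 1.147 (Δ0.267)  II: 1.251 (Δ0.163)  III: 1.426 (Δ0.012)  IV: 1.355 (Δ0.059)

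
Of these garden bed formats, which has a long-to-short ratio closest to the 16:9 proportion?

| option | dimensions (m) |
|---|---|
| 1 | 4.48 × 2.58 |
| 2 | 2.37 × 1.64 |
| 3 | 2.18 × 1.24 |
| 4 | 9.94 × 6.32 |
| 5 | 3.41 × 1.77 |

Ratios (long/short): 1 ≈ 1.736; 2 ≈ 1.445; 3 ≈ 1.758; 4 ≈ 1.573; 5 ≈ 1.927.
16:9 ≈ 1.778; option 3 is nearest (Δ 0.020).

3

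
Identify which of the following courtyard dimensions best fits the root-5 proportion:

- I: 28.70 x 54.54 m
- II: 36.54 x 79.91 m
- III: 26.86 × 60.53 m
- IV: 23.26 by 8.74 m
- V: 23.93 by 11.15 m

Ratios (long/short): I ≈ 1.900; II ≈ 2.187; III ≈ 2.254; IV ≈ 2.661; V ≈ 2.146.
root-5 ≈ 2.236; option III is nearest (Δ 0.018).

III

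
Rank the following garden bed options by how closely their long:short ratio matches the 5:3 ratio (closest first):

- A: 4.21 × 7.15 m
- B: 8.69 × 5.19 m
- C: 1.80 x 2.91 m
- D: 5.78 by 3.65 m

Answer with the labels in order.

Ratios: A = 7.15 / 4.21 ≈ 1.698; B = 8.69 / 5.19 ≈ 1.674; C = 2.91 / 1.80 ≈ 1.617; D = 5.78 / 3.65 ≈ 1.584.
|Δ from 1.667|: A 0.031; B 0.007; C 0.050; D 0.083.

B, A, C, D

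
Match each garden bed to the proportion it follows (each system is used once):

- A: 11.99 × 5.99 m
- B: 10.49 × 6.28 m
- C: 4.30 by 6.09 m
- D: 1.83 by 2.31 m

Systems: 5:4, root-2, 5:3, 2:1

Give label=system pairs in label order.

A=2:1, B=5:3, C=root-2, D=5:4

Ratios: A ≈ 2.002; B ≈ 1.670; C ≈ 1.416; D ≈ 1.262.
Targets: 5:4 ≈ 1.250; root-2 ≈ 1.414; 5:3 ≈ 1.667; 2:1 ≈ 2.000.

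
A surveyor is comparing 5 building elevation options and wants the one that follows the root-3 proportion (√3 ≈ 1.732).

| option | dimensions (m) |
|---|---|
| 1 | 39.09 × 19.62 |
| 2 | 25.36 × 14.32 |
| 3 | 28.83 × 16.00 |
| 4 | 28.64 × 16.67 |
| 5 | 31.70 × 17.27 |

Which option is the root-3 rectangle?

Ratios (long/short): 1 ≈ 1.992; 2 ≈ 1.771; 3 ≈ 1.802; 4 ≈ 1.718; 5 ≈ 1.836.
root-3 ≈ 1.732; option 4 is nearest (Δ 0.014).

4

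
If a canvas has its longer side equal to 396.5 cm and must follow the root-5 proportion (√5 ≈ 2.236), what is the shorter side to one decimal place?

177.3 cm

root-5 ≈ 2.23607.
Shorter side = 396.5 ÷ 2.23607 ≈ 177.320 → 177.3 cm.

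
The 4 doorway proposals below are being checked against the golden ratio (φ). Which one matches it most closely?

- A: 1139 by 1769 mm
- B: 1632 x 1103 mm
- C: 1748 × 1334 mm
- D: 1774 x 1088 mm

Target golden ratio ≈ 1.618.
A: 1.553 (Δ0.065)  B: 1.480 (Δ0.138)  C: 1.310 (Δ0.308)  D: 1.631 (Δ0.013)

D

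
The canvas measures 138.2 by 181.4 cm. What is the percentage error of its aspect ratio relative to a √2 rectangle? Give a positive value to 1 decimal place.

Ratio = 181.4 / 138.2 ≈ 1.3126.
Ideal root-2 ≈ 1.4142. |1.3126 − 1.4142| / 1.4142 ≈ 7.18% → 7.2%.

7.2%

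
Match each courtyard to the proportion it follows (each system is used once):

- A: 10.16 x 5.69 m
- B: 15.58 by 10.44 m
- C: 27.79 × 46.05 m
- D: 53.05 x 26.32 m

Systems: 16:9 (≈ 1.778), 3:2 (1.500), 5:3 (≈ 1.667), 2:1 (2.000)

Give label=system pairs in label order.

A=16:9, B=3:2, C=5:3, D=2:1

Ratios: A ≈ 1.786; B ≈ 1.492; C ≈ 1.657; D ≈ 2.016.
Targets: 16:9 ≈ 1.778; 3:2 ≈ 1.500; 5:3 ≈ 1.667; 2:1 ≈ 2.000.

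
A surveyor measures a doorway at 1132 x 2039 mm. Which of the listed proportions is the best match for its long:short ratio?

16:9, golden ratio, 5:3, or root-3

16:9

2039/1132 ≈ 1.801. Nearest candidates are 16:9 (1.778, off by 0.023) and root-3 (1.732, off by 0.069).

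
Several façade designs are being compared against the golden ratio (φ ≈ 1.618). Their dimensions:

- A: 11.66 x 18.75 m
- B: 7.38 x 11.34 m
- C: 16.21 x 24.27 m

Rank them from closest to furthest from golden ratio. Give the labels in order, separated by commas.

A: 18.75/11.66 ≈ 1.608 → |1.608 − 1.618| = 0.010
B: 11.34/7.38 ≈ 1.537 → |1.537 − 1.618| = 0.081
C: 24.27/16.21 ≈ 1.497 → |1.497 − 1.618| = 0.121

A, B, C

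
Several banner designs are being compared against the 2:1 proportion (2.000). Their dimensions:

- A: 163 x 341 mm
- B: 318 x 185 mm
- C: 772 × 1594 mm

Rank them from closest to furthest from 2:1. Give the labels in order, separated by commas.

Ratios: A = 341 / 163 ≈ 2.092; B = 318 / 185 ≈ 1.719; C = 1594 / 772 ≈ 2.065.
|Δ from 2.000|: A 0.092; B 0.281; C 0.065.

C, A, B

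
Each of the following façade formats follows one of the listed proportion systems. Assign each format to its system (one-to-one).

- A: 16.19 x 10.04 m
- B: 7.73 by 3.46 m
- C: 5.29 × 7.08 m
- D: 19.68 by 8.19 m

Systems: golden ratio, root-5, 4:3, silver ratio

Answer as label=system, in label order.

A=golden ratio, B=root-5, C=4:3, D=silver ratio

Ratios: A ≈ 1.613; B ≈ 2.234; C ≈ 1.338; D ≈ 2.403.
Targets: golden ratio ≈ 1.618; root-5 ≈ 2.236; 4:3 ≈ 1.333; silver ratio ≈ 2.414.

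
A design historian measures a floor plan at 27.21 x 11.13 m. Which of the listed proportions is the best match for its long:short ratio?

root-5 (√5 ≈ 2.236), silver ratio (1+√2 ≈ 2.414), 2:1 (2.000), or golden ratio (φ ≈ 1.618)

Ratio = 27.21 / 11.13 ≈ 2.445.
Distances: root-5 2.236 (Δ 0.209); silver ratio 2.414 (Δ 0.031); 2:1 2.000 (Δ 0.445); golden ratio 1.618 (Δ 0.827).

silver ratio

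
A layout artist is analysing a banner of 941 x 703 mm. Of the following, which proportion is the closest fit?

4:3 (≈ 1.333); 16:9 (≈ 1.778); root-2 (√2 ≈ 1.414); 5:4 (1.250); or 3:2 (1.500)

941/703 ≈ 1.339. Nearest candidates are 4:3 (1.333, off by 0.006) and root-2 (1.414, off by 0.075).

4:3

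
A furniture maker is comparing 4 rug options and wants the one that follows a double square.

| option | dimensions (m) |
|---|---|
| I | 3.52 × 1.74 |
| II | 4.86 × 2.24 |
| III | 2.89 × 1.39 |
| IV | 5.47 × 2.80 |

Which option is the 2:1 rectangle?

Target 2:1 ≈ 2.000.
I: 2.023 (Δ0.023)  II: 2.170 (Δ0.170)  III: 2.079 (Δ0.079)  IV: 1.954 (Δ0.046)

I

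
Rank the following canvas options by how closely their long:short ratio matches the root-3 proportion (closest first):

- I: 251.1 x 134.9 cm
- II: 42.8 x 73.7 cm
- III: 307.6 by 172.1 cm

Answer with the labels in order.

Ratios: I = 251.1 / 134.9 ≈ 1.861; II = 73.7 / 42.8 ≈ 1.722; III = 307.6 / 172.1 ≈ 1.787.
|Δ from 1.732|: I 0.129; II 0.010; III 0.055.

II, III, I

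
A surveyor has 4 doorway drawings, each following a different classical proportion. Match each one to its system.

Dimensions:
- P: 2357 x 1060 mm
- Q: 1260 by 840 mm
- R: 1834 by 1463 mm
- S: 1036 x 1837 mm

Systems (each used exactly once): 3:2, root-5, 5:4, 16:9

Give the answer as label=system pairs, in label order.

P=root-5, Q=3:2, R=5:4, S=16:9

P = 2357/1060 ≈ 2.224 → root-5 (2.236)
Q = 1260/840 ≈ 1.500 → 3:2 (1.500)
R = 1834/1463 ≈ 1.254 → 5:4 (1.250)
S = 1837/1036 ≈ 1.773 → 16:9 (1.778)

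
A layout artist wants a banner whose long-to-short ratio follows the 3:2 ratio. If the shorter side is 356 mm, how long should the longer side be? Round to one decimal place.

534.0 mm

3:2 = 1.50000.
Longer side = 356 × 1.50000 ≈ 534.000 → 534.0 mm.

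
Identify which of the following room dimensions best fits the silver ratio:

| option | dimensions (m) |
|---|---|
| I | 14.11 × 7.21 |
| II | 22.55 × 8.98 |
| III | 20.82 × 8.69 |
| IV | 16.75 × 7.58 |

III

Target silver ratio ≈ 2.414.
I: 1.957 (Δ0.457)  II: 2.511 (Δ0.097)  III: 2.396 (Δ0.018)  IV: 2.210 (Δ0.204)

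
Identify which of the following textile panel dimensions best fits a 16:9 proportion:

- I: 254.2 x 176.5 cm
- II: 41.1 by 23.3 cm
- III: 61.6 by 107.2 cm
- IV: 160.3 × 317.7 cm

II

Target 16:9 ≈ 1.778.
I: 1.440 (Δ0.338)  II: 1.764 (Δ0.014)  III: 1.740 (Δ0.038)  IV: 1.982 (Δ0.204)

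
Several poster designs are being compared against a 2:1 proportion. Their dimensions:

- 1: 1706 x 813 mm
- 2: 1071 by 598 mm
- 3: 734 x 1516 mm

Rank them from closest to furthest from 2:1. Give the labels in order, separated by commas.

3, 1, 2

1: 1706/813 ≈ 2.098 → |2.098 − 2.000| = 0.098
2: 1071/598 ≈ 1.791 → |1.791 − 2.000| = 0.209
3: 1516/734 ≈ 2.065 → |2.065 − 2.000| = 0.065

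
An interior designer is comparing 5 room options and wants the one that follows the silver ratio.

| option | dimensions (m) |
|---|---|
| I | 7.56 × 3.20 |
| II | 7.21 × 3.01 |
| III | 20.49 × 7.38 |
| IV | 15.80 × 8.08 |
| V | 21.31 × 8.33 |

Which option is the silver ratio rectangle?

Ratios (long/short): I ≈ 2.362; II ≈ 2.395; III ≈ 2.776; IV ≈ 1.955; V ≈ 2.558.
silver ratio ≈ 2.414; option II is nearest (Δ 0.019).

II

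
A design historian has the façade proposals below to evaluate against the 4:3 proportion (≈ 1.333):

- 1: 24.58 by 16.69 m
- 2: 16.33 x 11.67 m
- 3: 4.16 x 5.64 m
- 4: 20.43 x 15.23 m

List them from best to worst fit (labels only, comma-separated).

1: 24.58/16.69 ≈ 1.473 → |1.473 − 1.333| = 0.140
2: 16.33/11.67 ≈ 1.399 → |1.399 − 1.333| = 0.066
3: 5.64/4.16 ≈ 1.356 → |1.356 − 1.333| = 0.023
4: 20.43/15.23 ≈ 1.341 → |1.341 − 1.333| = 0.008

4, 3, 2, 1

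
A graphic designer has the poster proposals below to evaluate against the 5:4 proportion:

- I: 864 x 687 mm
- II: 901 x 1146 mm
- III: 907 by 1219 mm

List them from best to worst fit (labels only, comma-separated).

Ratios: I = 864 / 687 ≈ 1.258; II = 1146 / 901 ≈ 1.272; III = 1219 / 907 ≈ 1.344.
|Δ from 1.250|: I 0.008; II 0.022; III 0.094.

I, II, III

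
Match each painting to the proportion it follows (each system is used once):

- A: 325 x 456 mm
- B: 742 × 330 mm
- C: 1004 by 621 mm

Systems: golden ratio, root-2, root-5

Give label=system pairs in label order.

A=root-2, B=root-5, C=golden ratio

A = 456/325 ≈ 1.403 → root-2 (1.414)
B = 742/330 ≈ 2.248 → root-5 (2.236)
C = 1004/621 ≈ 1.617 → golden ratio (1.618)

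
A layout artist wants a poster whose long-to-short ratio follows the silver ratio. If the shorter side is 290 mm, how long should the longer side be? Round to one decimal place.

700.1 mm

silver ratio ≈ 2.41421.
Longer side = 290 × 2.41421 ≈ 700.121 → 700.1 mm.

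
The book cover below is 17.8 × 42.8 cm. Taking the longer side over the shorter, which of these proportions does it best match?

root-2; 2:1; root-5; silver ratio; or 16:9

silver ratio

42.8/17.8 ≈ 2.404. Nearest candidates are silver ratio (2.414, off by 0.010) and root-5 (2.236, off by 0.168).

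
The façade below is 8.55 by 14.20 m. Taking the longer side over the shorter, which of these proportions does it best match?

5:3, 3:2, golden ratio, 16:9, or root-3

5:3

Ratio = 14.20 / 8.55 ≈ 1.661.
Distances: 5:3 1.667 (Δ 0.006); 3:2 1.500 (Δ 0.161); golden ratio 1.618 (Δ 0.043); 16:9 1.778 (Δ 0.117); root-3 1.732 (Δ 0.071).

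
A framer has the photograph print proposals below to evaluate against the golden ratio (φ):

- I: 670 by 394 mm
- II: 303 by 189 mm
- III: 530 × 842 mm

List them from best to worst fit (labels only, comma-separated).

I: 670/394 ≈ 1.701 → |1.701 − 1.618| = 0.083
II: 303/189 ≈ 1.603 → |1.603 − 1.618| = 0.015
III: 842/530 ≈ 1.589 → |1.589 − 1.618| = 0.029

II, III, I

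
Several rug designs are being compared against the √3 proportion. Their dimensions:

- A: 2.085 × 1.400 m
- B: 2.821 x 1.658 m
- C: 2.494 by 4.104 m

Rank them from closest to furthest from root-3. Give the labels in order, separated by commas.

B, C, A

A: 2.085/1.400 ≈ 1.489 → |1.489 − 1.732| = 0.243
B: 2.821/1.658 ≈ 1.701 → |1.701 − 1.732| = 0.031
C: 4.104/2.494 ≈ 1.646 → |1.646 − 1.732| = 0.086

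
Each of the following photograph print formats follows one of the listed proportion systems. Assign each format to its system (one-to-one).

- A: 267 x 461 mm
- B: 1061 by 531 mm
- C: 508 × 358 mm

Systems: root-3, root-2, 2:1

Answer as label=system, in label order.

Ratios: A ≈ 1.727; B ≈ 1.998; C ≈ 1.419.
Targets: root-3 ≈ 1.732; root-2 ≈ 1.414; 2:1 ≈ 2.000.

A=root-3, B=2:1, C=root-2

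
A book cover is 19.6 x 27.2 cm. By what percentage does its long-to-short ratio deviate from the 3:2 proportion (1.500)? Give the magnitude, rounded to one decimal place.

7.5%

Ratio = 27.2 / 19.6 ≈ 1.3878.
Ideal 3:2 = 1.5000. |1.3878 − 1.5000| / 1.5000 ≈ 7.48% → 7.5%.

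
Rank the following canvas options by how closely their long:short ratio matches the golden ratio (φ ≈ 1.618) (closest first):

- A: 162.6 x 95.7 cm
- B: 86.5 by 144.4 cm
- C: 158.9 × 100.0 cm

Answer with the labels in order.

Ratios: A = 162.6 / 95.7 ≈ 1.699; B = 144.4 / 86.5 ≈ 1.669; C = 158.9 / 100.0 ≈ 1.589.
|Δ from 1.618|: A 0.081; B 0.051; C 0.029.

C, B, A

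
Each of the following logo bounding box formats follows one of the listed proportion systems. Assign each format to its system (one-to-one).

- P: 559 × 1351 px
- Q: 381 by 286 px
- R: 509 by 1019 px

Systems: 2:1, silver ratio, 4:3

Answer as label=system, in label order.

Ratios: P ≈ 2.417; Q ≈ 1.332; R ≈ 2.002.
Targets: 2:1 ≈ 2.000; silver ratio ≈ 2.414; 4:3 ≈ 1.333.

P=silver ratio, Q=4:3, R=2:1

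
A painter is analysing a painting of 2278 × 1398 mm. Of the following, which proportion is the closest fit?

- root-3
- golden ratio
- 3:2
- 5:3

golden ratio

Ratio = 2278 / 1398 ≈ 1.629.
Distances: root-3 1.732 (Δ 0.103); golden ratio 1.618 (Δ 0.011); 3:2 1.500 (Δ 0.129); 5:3 1.667 (Δ 0.038).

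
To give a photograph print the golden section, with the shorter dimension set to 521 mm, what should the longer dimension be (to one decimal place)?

golden ratio ≈ 1.61803.
Longer side = 521 × 1.61803 ≈ 842.994 → 843.0 mm.

843.0 mm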